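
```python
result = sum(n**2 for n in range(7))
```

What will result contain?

Step 1: Compute n**2 for each n in range(7):
  n=0: 0**2 = 0
  n=1: 1**2 = 1
  n=2: 2**2 = 4
  n=3: 3**2 = 9
  n=4: 4**2 = 16
  n=5: 5**2 = 25
  n=6: 6**2 = 36
Step 2: sum = 0 + 1 + 4 + 9 + 16 + 25 + 36 = 91.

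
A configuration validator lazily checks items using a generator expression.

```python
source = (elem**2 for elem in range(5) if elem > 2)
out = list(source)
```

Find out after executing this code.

Step 1: For range(5), keep elem > 2, then square:
  elem=0: 0 <= 2, excluded
  elem=1: 1 <= 2, excluded
  elem=2: 2 <= 2, excluded
  elem=3: 3 > 2, yield 3**2 = 9
  elem=4: 4 > 2, yield 4**2 = 16
Therefore out = [9, 16].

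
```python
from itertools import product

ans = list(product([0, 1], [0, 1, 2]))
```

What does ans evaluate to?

Step 1: product([0, 1], [0, 1, 2]) gives all pairs:
  (0, 0)
  (0, 1)
  (0, 2)
  (1, 0)
  (1, 1)
  (1, 2)
Therefore ans = [(0, 0), (0, 1), (0, 2), (1, 0), (1, 1), (1, 2)].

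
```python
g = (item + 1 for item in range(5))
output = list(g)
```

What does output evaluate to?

Step 1: For each item in range(5), compute item+1:
  item=0: 0+1 = 1
  item=1: 1+1 = 2
  item=2: 2+1 = 3
  item=3: 3+1 = 4
  item=4: 4+1 = 5
Therefore output = [1, 2, 3, 4, 5].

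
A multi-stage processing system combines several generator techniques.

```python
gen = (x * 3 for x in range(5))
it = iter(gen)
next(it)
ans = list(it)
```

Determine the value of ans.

Step 1: Generator produces [0, 3, 6, 9, 12].
Step 2: next(it) consumes first element (0).
Step 3: list(it) collects remaining: [3, 6, 9, 12].
Therefore ans = [3, 6, 9, 12].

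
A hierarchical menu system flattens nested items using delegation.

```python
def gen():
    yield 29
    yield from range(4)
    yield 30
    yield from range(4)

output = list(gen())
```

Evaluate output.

Step 1: Trace yields in order:
  yield 29
  yield 0
  yield 1
  yield 2
  yield 3
  yield 30
  yield 0
  yield 1
  yield 2
  yield 3
Therefore output = [29, 0, 1, 2, 3, 30, 0, 1, 2, 3].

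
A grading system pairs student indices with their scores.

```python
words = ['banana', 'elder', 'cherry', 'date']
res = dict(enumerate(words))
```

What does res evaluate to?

Step 1: enumerate pairs indices with words:
  0 -> 'banana'
  1 -> 'elder'
  2 -> 'cherry'
  3 -> 'date'
Therefore res = {0: 'banana', 1: 'elder', 2: 'cherry', 3: 'date'}.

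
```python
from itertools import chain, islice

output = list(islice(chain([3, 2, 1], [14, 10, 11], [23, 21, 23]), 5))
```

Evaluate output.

Step 1: chain([3, 2, 1], [14, 10, 11], [23, 21, 23]) = [3, 2, 1, 14, 10, 11, 23, 21, 23].
Step 2: islice takes first 5 elements: [3, 2, 1, 14, 10].
Therefore output = [3, 2, 1, 14, 10].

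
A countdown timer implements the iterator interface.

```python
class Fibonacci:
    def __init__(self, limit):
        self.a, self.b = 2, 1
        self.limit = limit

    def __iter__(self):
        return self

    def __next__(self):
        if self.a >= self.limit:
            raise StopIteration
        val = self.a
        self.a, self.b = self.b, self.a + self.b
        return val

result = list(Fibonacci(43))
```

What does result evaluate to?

Step 1: Fibonacci-like sequence (a=2, b=1) until >= 43:
  Yield 2, then a,b = 1,3
  Yield 1, then a,b = 3,4
  Yield 3, then a,b = 4,7
  Yield 4, then a,b = 7,11
  Yield 7, then a,b = 11,18
  Yield 11, then a,b = 18,29
  Yield 18, then a,b = 29,47
  Yield 29, then a,b = 47,76
Step 2: 47 >= 43, stop.
Therefore result = [2, 1, 3, 4, 7, 11, 18, 29].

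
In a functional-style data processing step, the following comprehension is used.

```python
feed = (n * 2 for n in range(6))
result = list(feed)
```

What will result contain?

Step 1: For each n in range(6), compute n*2:
  n=0: 0*2 = 0
  n=1: 1*2 = 2
  n=2: 2*2 = 4
  n=3: 3*2 = 6
  n=4: 4*2 = 8
  n=5: 5*2 = 10
Therefore result = [0, 2, 4, 6, 8, 10].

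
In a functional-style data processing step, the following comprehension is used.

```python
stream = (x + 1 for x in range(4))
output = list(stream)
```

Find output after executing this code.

Step 1: For each x in range(4), compute x+1:
  x=0: 0+1 = 1
  x=1: 1+1 = 2
  x=2: 2+1 = 3
  x=3: 3+1 = 4
Therefore output = [1, 2, 3, 4].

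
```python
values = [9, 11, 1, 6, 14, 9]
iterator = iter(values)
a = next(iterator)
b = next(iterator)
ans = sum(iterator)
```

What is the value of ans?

Step 1: Create iterator over [9, 11, 1, 6, 14, 9].
Step 2: a = next() = 9, b = next() = 11.
Step 3: sum() of remaining [1, 6, 14, 9] = 30.
Therefore ans = 30.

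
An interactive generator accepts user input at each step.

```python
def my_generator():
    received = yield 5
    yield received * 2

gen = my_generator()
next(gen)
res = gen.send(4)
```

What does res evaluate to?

Step 1: next(gen) advances to first yield, producing 5.
Step 2: send(4) resumes, received = 4.
Step 3: yield received * 2 = 4 * 2 = 8.
Therefore res = 8.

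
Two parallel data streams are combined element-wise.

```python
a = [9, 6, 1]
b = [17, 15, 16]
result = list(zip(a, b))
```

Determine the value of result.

Step 1: zip pairs elements at same index:
  Index 0: (9, 17)
  Index 1: (6, 15)
  Index 2: (1, 16)
Therefore result = [(9, 17), (6, 15), (1, 16)].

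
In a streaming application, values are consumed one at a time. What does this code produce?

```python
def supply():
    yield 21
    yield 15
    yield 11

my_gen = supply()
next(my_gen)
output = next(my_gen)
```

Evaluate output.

Step 1: supply() creates a generator.
Step 2: next(my_gen) yields 21 (consumed and discarded).
Step 3: next(my_gen) yields 15, assigned to output.
Therefore output = 15.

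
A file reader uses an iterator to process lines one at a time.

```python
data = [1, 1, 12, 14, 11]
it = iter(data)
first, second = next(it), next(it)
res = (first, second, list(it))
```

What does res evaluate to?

Step 1: Create iterator over [1, 1, 12, 14, 11].
Step 2: first = 1, second = 1.
Step 3: Remaining elements: [12, 14, 11].
Therefore res = (1, 1, [12, 14, 11]).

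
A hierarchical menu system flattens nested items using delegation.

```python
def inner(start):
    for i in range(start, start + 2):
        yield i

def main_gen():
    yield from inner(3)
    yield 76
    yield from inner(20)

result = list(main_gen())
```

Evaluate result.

Step 1: main_gen() delegates to inner(3):
  yield 3
  yield 4
Step 2: yield 76
Step 3: Delegates to inner(20):
  yield 20
  yield 21
Therefore result = [3, 4, 76, 20, 21].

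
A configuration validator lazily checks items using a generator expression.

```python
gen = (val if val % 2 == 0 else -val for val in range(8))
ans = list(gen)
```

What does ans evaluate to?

Step 1: For each val in range(8), yield val if even, else -val:
  val=0: even, yield 0
  val=1: odd, yield -1
  val=2: even, yield 2
  val=3: odd, yield -3
  val=4: even, yield 4
  val=5: odd, yield -5
  val=6: even, yield 6
  val=7: odd, yield -7
Therefore ans = [0, -1, 2, -3, 4, -5, 6, -7].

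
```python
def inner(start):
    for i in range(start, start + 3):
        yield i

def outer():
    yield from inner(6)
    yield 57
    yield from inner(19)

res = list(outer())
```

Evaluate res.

Step 1: outer() delegates to inner(6):
  yield 6
  yield 7
  yield 8
Step 2: yield 57
Step 3: Delegates to inner(19):
  yield 19
  yield 20
  yield 21
Therefore res = [6, 7, 8, 57, 19, 20, 21].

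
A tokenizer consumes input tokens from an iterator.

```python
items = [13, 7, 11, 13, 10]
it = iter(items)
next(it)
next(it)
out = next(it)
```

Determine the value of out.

Step 1: Create iterator over [13, 7, 11, 13, 10].
Step 2: next() consumes 13.
Step 3: next() consumes 7.
Step 4: next() returns 11.
Therefore out = 11.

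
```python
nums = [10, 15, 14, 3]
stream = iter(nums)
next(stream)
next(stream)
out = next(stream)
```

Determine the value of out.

Step 1: Create iterator over [10, 15, 14, 3].
Step 2: next() consumes 10.
Step 3: next() consumes 15.
Step 4: next() returns 14.
Therefore out = 14.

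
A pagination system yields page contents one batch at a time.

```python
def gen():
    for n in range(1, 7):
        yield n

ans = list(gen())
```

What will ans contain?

Step 1: The generator yields each value from range(1, 7).
Step 2: list() consumes all yields: [1, 2, 3, 4, 5, 6].
Therefore ans = [1, 2, 3, 4, 5, 6].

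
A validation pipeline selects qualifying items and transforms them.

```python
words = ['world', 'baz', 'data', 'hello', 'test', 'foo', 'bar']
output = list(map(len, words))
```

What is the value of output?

Step 1: Map len() to each word:
  'world' -> 5
  'baz' -> 3
  'data' -> 4
  'hello' -> 5
  'test' -> 4
  'foo' -> 3
  'bar' -> 3
Therefore output = [5, 3, 4, 5, 4, 3, 3].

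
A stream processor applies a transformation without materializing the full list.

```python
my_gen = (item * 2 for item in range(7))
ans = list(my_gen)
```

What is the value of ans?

Step 1: For each item in range(7), compute item*2:
  item=0: 0*2 = 0
  item=1: 1*2 = 2
  item=2: 2*2 = 4
  item=3: 3*2 = 6
  item=4: 4*2 = 8
  item=5: 5*2 = 10
  item=6: 6*2 = 12
Therefore ans = [0, 2, 4, 6, 8, 10, 12].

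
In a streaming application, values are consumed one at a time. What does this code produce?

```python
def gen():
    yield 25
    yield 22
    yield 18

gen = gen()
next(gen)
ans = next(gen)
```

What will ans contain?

Step 1: gen() creates a generator.
Step 2: next(gen) yields 25 (consumed and discarded).
Step 3: next(gen) yields 22, assigned to ans.
Therefore ans = 22.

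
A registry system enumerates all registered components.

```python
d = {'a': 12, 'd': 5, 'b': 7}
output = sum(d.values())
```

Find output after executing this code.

Step 1: d.values() = [12, 5, 7].
Step 2: sum = 24.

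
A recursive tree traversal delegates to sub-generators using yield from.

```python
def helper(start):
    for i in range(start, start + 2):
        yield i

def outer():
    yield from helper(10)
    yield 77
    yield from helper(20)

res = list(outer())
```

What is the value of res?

Step 1: outer() delegates to helper(10):
  yield 10
  yield 11
Step 2: yield 77
Step 3: Delegates to helper(20):
  yield 20
  yield 21
Therefore res = [10, 11, 77, 20, 21].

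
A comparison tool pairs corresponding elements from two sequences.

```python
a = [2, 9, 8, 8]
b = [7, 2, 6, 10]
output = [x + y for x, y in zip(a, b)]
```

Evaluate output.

Step 1: Add corresponding elements:
  2 + 7 = 9
  9 + 2 = 11
  8 + 6 = 14
  8 + 10 = 18
Therefore output = [9, 11, 14, 18].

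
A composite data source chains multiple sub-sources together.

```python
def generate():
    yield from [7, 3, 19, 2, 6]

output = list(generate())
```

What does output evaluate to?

Step 1: yield from delegates to the iterable, yielding each element.
Step 2: Collected values: [7, 3, 19, 2, 6].
Therefore output = [7, 3, 19, 2, 6].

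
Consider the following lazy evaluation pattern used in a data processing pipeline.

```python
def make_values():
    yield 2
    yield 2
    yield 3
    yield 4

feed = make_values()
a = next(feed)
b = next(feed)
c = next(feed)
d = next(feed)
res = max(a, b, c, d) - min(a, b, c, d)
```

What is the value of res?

Step 1: Create generator and consume all values:
  a = next(feed) = 2
  b = next(feed) = 2
  c = next(feed) = 3
  d = next(feed) = 4
Step 2: max = 4, min = 2, res = 4 - 2 = 2.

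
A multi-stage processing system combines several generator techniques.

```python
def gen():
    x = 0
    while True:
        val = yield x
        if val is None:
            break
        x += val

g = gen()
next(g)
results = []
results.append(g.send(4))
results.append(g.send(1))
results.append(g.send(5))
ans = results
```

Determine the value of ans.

Step 1: next(g) -> yield 0.
Step 2: send(4) -> x = 4, yield 4.
Step 3: send(1) -> x = 5, yield 5.
Step 4: send(5) -> x = 10, yield 10.
Therefore ans = [4, 5, 10].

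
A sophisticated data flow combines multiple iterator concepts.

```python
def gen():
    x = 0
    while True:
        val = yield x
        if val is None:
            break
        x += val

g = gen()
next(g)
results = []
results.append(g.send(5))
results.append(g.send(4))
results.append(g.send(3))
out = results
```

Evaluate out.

Step 1: next(g) -> yield 0.
Step 2: send(5) -> x = 5, yield 5.
Step 3: send(4) -> x = 9, yield 9.
Step 4: send(3) -> x = 12, yield 12.
Therefore out = [5, 9, 12].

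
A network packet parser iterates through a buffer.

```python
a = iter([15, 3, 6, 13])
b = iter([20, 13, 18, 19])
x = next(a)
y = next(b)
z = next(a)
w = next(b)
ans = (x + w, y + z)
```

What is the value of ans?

Step 1: a iterates [15, 3, 6, 13], b iterates [20, 13, 18, 19].
Step 2: x = next(a) = 15, y = next(b) = 20.
Step 3: z = next(a) = 3, w = next(b) = 13.
Step 4: ans = (15 + 13, 20 + 3) = (28, 23).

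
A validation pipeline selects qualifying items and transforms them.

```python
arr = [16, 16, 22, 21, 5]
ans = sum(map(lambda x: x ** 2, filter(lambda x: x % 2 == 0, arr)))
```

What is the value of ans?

Step 1: Filter even numbers from [16, 16, 22, 21, 5]: [16, 16, 22]
Step 2: Square each: [256, 256, 484]
Step 3: Sum = 996.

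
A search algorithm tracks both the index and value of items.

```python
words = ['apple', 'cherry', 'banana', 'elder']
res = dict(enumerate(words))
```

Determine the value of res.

Step 1: enumerate pairs indices with words:
  0 -> 'apple'
  1 -> 'cherry'
  2 -> 'banana'
  3 -> 'elder'
Therefore res = {0: 'apple', 1: 'cherry', 2: 'banana', 3: 'elder'}.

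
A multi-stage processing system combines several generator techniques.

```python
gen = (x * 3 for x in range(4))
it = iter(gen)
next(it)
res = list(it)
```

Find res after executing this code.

Step 1: Generator produces [0, 3, 6, 9].
Step 2: next(it) consumes first element (0).
Step 3: list(it) collects remaining: [3, 6, 9].
Therefore res = [3, 6, 9].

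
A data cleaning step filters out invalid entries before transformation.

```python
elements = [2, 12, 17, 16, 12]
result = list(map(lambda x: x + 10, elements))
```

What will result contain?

Step 1: Apply lambda x: x + 10 to each element:
  2 -> 12
  12 -> 22
  17 -> 27
  16 -> 26
  12 -> 22
Therefore result = [12, 22, 27, 26, 22].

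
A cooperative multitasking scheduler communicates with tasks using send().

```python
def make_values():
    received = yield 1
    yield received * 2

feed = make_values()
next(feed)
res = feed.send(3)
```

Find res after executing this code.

Step 1: next(feed) advances to first yield, producing 1.
Step 2: send(3) resumes, received = 3.
Step 3: yield received * 2 = 3 * 2 = 6.
Therefore res = 6.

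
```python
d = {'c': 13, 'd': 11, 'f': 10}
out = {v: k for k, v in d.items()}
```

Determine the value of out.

Step 1: Invert dict (swap keys and values):
  'c': 13 -> 13: 'c'
  'd': 11 -> 11: 'd'
  'f': 10 -> 10: 'f'
Therefore out = {13: 'c', 11: 'd', 10: 'f'}.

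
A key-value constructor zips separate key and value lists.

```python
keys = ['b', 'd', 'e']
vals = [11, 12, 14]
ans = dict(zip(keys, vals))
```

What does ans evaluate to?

Step 1: zip pairs keys with values:
  'b' -> 11
  'd' -> 12
  'e' -> 14
Therefore ans = {'b': 11, 'd': 12, 'e': 14}.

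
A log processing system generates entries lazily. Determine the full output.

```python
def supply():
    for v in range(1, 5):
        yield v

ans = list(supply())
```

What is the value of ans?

Step 1: The generator yields each value from range(1, 5).
Step 2: list() consumes all yields: [1, 2, 3, 4].
Therefore ans = [1, 2, 3, 4].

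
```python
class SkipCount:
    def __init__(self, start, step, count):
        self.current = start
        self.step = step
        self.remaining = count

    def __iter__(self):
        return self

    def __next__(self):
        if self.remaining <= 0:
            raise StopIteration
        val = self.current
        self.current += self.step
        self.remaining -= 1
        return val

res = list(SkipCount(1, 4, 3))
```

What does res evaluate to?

Step 1: SkipCount starts at 1, increments by 4, for 3 steps:
  Yield 1, then current += 4
  Yield 5, then current += 4
  Yield 9, then current += 4
Therefore res = [1, 5, 9].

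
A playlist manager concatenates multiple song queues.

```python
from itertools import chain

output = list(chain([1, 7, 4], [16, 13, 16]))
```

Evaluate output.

Step 1: chain() concatenates iterables: [1, 7, 4] + [16, 13, 16].
Therefore output = [1, 7, 4, 16, 13, 16].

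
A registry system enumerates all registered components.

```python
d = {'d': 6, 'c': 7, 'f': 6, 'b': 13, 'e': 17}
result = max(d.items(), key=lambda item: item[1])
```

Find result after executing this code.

Step 1: Find item with maximum value:
  ('d', 6)
  ('c', 7)
  ('f', 6)
  ('b', 13)
  ('e', 17)
Step 2: Maximum value is 17 at key 'e'.
Therefore result = ('e', 17).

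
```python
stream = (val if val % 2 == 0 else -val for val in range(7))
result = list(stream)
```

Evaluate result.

Step 1: For each val in range(7), yield val if even, else -val:
  val=0: even, yield 0
  val=1: odd, yield -1
  val=2: even, yield 2
  val=3: odd, yield -3
  val=4: even, yield 4
  val=5: odd, yield -5
  val=6: even, yield 6
Therefore result = [0, -1, 2, -3, 4, -5, 6].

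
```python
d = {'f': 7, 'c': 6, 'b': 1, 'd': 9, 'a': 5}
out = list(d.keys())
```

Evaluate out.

Step 1: d.keys() returns the dictionary keys in insertion order.
Therefore out = ['f', 'c', 'b', 'd', 'a'].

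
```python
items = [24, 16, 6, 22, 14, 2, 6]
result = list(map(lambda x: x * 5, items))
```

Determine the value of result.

Step 1: Apply lambda x: x * 5 to each element:
  24 -> 120
  16 -> 80
  6 -> 30
  22 -> 110
  14 -> 70
  2 -> 10
  6 -> 30
Therefore result = [120, 80, 30, 110, 70, 10, 30].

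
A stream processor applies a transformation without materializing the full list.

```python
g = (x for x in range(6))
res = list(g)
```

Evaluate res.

Step 1: Generator expression iterates range(6): [0, 1, 2, 3, 4, 5].
Step 2: list() collects all values.
Therefore res = [0, 1, 2, 3, 4, 5].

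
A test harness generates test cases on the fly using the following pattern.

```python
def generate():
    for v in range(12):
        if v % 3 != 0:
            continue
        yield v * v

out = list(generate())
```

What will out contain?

Step 1: Only yield v**2 when v is divisible by 3:
  v=0: 0 % 3 == 0, yield 0**2 = 0
  v=3: 3 % 3 == 0, yield 3**2 = 9
  v=6: 6 % 3 == 0, yield 6**2 = 36
  v=9: 9 % 3 == 0, yield 9**2 = 81
Therefore out = [0, 9, 36, 81].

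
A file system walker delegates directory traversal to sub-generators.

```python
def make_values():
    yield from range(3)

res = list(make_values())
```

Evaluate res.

Step 1: yield from delegates to the iterable, yielding each element.
Step 2: Collected values: [0, 1, 2].
Therefore res = [0, 1, 2].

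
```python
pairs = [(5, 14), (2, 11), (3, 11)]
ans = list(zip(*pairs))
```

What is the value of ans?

Step 1: zip(*pairs) transposes: unzips [(5, 14), (2, 11), (3, 11)] into separate sequences.
Step 2: First elements: (5, 2, 3), second elements: (14, 11, 11).
Therefore ans = [(5, 2, 3), (14, 11, 11)].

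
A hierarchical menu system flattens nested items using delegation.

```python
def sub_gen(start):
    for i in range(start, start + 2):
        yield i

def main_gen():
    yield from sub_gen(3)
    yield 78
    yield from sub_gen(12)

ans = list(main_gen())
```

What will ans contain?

Step 1: main_gen() delegates to sub_gen(3):
  yield 3
  yield 4
Step 2: yield 78
Step 3: Delegates to sub_gen(12):
  yield 12
  yield 13
Therefore ans = [3, 4, 78, 12, 13].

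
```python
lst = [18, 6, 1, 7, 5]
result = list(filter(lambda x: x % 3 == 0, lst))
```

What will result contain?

Step 1: Filter elements divisible by 3:
  18 % 3 = 0: kept
  6 % 3 = 0: kept
  1 % 3 = 1: removed
  7 % 3 = 1: removed
  5 % 3 = 2: removed
Therefore result = [18, 6].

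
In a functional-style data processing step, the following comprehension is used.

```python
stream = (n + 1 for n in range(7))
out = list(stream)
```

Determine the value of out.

Step 1: For each n in range(7), compute n+1:
  n=0: 0+1 = 1
  n=1: 1+1 = 2
  n=2: 2+1 = 3
  n=3: 3+1 = 4
  n=4: 4+1 = 5
  n=5: 5+1 = 6
  n=6: 6+1 = 7
Therefore out = [1, 2, 3, 4, 5, 6, 7].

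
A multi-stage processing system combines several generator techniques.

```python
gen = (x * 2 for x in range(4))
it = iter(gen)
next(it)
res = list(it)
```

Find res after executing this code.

Step 1: Generator produces [0, 2, 4, 6].
Step 2: next(it) consumes first element (0).
Step 3: list(it) collects remaining: [2, 4, 6].
Therefore res = [2, 4, 6].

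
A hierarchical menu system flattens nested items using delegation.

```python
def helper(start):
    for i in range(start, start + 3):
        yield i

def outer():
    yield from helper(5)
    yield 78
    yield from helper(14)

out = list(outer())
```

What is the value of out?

Step 1: outer() delegates to helper(5):
  yield 5
  yield 6
  yield 7
Step 2: yield 78
Step 3: Delegates to helper(14):
  yield 14
  yield 15
  yield 16
Therefore out = [5, 6, 7, 78, 14, 15, 16].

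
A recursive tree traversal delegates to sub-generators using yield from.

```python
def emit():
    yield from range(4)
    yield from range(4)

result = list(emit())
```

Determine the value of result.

Step 1: Trace yields in order:
  yield 0
  yield 1
  yield 2
  yield 3
  yield 0
  yield 1
  yield 2
  yield 3
Therefore result = [0, 1, 2, 3, 0, 1, 2, 3].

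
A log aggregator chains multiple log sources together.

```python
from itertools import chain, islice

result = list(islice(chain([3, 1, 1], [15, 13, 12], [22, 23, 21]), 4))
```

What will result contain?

Step 1: chain([3, 1, 1], [15, 13, 12], [22, 23, 21]) = [3, 1, 1, 15, 13, 12, 22, 23, 21].
Step 2: islice takes first 4 elements: [3, 1, 1, 15].
Therefore result = [3, 1, 1, 15].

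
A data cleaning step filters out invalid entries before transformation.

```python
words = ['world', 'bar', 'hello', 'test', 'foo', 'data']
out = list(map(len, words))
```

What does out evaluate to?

Step 1: Map len() to each word:
  'world' -> 5
  'bar' -> 3
  'hello' -> 5
  'test' -> 4
  'foo' -> 3
  'data' -> 4
Therefore out = [5, 3, 5, 4, 3, 4].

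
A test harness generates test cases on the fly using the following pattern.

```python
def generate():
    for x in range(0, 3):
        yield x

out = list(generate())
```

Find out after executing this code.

Step 1: The generator yields each value from range(0, 3).
Step 2: list() consumes all yields: [0, 1, 2].
Therefore out = [0, 1, 2].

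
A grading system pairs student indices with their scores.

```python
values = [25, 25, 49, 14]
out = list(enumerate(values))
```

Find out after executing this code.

Step 1: enumerate pairs each element with its index:
  (0, 25)
  (1, 25)
  (2, 49)
  (3, 14)
Therefore out = [(0, 25), (1, 25), (2, 49), (3, 14)].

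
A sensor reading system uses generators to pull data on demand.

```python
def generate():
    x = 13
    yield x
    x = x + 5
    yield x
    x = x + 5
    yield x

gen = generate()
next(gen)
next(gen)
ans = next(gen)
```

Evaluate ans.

Step 1: Trace through generator execution:
  Yield 1: x starts at 13, yield 13
  Yield 2: x = 13 + 5 = 18, yield 18
  Yield 3: x = 18 + 5 = 23, yield 23
Step 2: First next() gets 13, second next() gets the second value, third next() yields 23.
Therefore ans = 23.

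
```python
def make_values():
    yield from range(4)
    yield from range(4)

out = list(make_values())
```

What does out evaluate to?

Step 1: Trace yields in order:
  yield 0
  yield 1
  yield 2
  yield 3
  yield 0
  yield 1
  yield 2
  yield 3
Therefore out = [0, 1, 2, 3, 0, 1, 2, 3].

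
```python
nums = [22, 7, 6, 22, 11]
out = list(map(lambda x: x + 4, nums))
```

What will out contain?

Step 1: Apply lambda x: x + 4 to each element:
  22 -> 26
  7 -> 11
  6 -> 10
  22 -> 26
  11 -> 15
Therefore out = [26, 11, 10, 26, 15].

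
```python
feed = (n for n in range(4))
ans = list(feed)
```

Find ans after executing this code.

Step 1: Generator expression iterates range(4): [0, 1, 2, 3].
Step 2: list() collects all values.
Therefore ans = [0, 1, 2, 3].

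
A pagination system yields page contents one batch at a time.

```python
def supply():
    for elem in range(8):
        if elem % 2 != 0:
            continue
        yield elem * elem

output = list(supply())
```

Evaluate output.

Step 1: Only yield elem**2 when elem is divisible by 2:
  elem=0: 0 % 2 == 0, yield 0**2 = 0
  elem=2: 2 % 2 == 0, yield 2**2 = 4
  elem=4: 4 % 2 == 0, yield 4**2 = 16
  elem=6: 6 % 2 == 0, yield 6**2 = 36
Therefore output = [0, 4, 16, 36].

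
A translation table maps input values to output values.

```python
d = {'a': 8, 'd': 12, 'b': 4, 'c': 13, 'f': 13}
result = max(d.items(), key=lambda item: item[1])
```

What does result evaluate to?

Step 1: Find item with maximum value:
  ('a', 8)
  ('d', 12)
  ('b', 4)
  ('c', 13)
  ('f', 13)
Step 2: Maximum value is 13 at key 'c'.
Therefore result = ('c', 13).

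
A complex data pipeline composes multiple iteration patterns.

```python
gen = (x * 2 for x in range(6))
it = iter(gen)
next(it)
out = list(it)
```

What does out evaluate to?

Step 1: Generator produces [0, 2, 4, 6, 8, 10].
Step 2: next(it) consumes first element (0).
Step 3: list(it) collects remaining: [2, 4, 6, 8, 10].
Therefore out = [2, 4, 6, 8, 10].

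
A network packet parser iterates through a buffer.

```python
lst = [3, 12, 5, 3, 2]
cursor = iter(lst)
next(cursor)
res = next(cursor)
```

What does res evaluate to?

Step 1: Create iterator over [3, 12, 5, 3, 2].
Step 2: next() consumes 3.
Step 3: next() returns 12.
Therefore res = 12.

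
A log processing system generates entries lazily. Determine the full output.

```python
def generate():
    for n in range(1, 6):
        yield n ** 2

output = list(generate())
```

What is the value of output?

Step 1: For each n in range(1, 6), yield n**2:
  n=1: yield 1**2 = 1
  n=2: yield 2**2 = 4
  n=3: yield 3**2 = 9
  n=4: yield 4**2 = 16
  n=5: yield 5**2 = 25
Therefore output = [1, 4, 9, 16, 25].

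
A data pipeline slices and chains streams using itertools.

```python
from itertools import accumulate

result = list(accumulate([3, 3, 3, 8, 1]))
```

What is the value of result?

Step 1: accumulate computes running sums:
  + 3 = 3
  + 3 = 6
  + 3 = 9
  + 8 = 17
  + 1 = 18
Therefore result = [3, 6, 9, 17, 18].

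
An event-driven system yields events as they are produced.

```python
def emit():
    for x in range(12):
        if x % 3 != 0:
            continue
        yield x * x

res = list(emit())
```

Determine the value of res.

Step 1: Only yield x**2 when x is divisible by 3:
  x=0: 0 % 3 == 0, yield 0**2 = 0
  x=3: 3 % 3 == 0, yield 3**2 = 9
  x=6: 6 % 3 == 0, yield 6**2 = 36
  x=9: 9 % 3 == 0, yield 9**2 = 81
Therefore res = [0, 9, 36, 81].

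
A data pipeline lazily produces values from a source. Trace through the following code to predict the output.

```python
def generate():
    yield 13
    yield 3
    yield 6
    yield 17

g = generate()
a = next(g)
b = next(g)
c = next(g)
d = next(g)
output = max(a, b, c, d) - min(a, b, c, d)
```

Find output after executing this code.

Step 1: Create generator and consume all values:
  a = next(g) = 13
  b = next(g) = 3
  c = next(g) = 6
  d = next(g) = 17
Step 2: max = 17, min = 3, output = 17 - 3 = 14.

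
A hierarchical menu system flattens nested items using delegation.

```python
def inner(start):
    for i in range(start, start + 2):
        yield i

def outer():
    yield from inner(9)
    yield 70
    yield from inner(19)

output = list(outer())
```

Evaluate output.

Step 1: outer() delegates to inner(9):
  yield 9
  yield 10
Step 2: yield 70
Step 3: Delegates to inner(19):
  yield 19
  yield 20
Therefore output = [9, 10, 70, 19, 20].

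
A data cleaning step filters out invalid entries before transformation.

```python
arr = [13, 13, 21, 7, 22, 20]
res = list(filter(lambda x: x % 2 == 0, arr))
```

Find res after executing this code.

Step 1: Filter elements divisible by 2:
  13 % 2 = 1: removed
  13 % 2 = 1: removed
  21 % 2 = 1: removed
  7 % 2 = 1: removed
  22 % 2 = 0: kept
  20 % 2 = 0: kept
Therefore res = [22, 20].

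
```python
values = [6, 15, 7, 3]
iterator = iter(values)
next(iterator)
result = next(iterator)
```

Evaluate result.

Step 1: Create iterator over [6, 15, 7, 3].
Step 2: next() consumes 6.
Step 3: next() returns 15.
Therefore result = 15.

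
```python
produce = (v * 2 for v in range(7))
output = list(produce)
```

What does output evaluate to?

Step 1: For each v in range(7), compute v*2:
  v=0: 0*2 = 0
  v=1: 1*2 = 2
  v=2: 2*2 = 4
  v=3: 3*2 = 6
  v=4: 4*2 = 8
  v=5: 5*2 = 10
  v=6: 6*2 = 12
Therefore output = [0, 2, 4, 6, 8, 10, 12].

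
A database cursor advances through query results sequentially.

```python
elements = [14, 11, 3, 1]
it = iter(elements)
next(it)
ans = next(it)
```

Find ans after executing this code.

Step 1: Create iterator over [14, 11, 3, 1].
Step 2: next() consumes 14.
Step 3: next() returns 11.
Therefore ans = 11.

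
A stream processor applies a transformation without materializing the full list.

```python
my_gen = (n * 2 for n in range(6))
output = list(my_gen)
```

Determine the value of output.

Step 1: For each n in range(6), compute n*2:
  n=0: 0*2 = 0
  n=1: 1*2 = 2
  n=2: 2*2 = 4
  n=3: 3*2 = 6
  n=4: 4*2 = 8
  n=5: 5*2 = 10
Therefore output = [0, 2, 4, 6, 8, 10].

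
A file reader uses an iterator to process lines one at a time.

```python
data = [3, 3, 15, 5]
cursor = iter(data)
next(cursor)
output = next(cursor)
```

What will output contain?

Step 1: Create iterator over [3, 3, 15, 5].
Step 2: next() consumes 3.
Step 3: next() returns 3.
Therefore output = 3.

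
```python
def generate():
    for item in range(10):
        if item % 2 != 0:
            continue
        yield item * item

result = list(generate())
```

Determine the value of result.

Step 1: Only yield item**2 when item is divisible by 2:
  item=0: 0 % 2 == 0, yield 0**2 = 0
  item=2: 2 % 2 == 0, yield 2**2 = 4
  item=4: 4 % 2 == 0, yield 4**2 = 16
  item=6: 6 % 2 == 0, yield 6**2 = 36
  item=8: 8 % 2 == 0, yield 8**2 = 64
Therefore result = [0, 4, 16, 36, 64].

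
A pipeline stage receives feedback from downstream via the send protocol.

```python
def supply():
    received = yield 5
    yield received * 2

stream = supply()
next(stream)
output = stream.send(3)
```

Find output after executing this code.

Step 1: next(stream) advances to first yield, producing 5.
Step 2: send(3) resumes, received = 3.
Step 3: yield received * 2 = 3 * 2 = 6.
Therefore output = 6.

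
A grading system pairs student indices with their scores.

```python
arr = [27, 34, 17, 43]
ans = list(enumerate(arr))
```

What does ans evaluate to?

Step 1: enumerate pairs each element with its index:
  (0, 27)
  (1, 34)
  (2, 17)
  (3, 43)
Therefore ans = [(0, 27), (1, 34), (2, 17), (3, 43)].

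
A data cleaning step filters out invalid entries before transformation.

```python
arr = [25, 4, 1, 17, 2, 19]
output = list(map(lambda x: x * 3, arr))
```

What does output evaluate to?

Step 1: Apply lambda x: x * 3 to each element:
  25 -> 75
  4 -> 12
  1 -> 3
  17 -> 51
  2 -> 6
  19 -> 57
Therefore output = [75, 12, 3, 51, 6, 57].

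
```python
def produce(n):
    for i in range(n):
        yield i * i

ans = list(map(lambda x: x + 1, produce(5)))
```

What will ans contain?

Step 1: produce(5) yields squares: [0, 1, 4, 9, 16].
Step 2: map adds 1 to each: [1, 2, 5, 10, 17].
Therefore ans = [1, 2, 5, 10, 17].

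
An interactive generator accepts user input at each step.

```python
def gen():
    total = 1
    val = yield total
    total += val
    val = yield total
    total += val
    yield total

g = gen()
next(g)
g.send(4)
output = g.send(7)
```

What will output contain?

Step 1: next() -> yield total=1.
Step 2: send(4) -> val=4, total = 1+4 = 5, yield 5.
Step 3: send(7) -> val=7, total = 5+7 = 12, yield 12.
Therefore output = 12.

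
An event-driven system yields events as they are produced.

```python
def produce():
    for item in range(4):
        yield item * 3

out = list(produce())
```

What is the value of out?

Step 1: For each item in range(4), yield item * 3:
  item=0: yield 0 * 3 = 0
  item=1: yield 1 * 3 = 3
  item=2: yield 2 * 3 = 6
  item=3: yield 3 * 3 = 9
Therefore out = [0, 3, 6, 9].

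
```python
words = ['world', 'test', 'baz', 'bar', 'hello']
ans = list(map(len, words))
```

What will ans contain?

Step 1: Map len() to each word:
  'world' -> 5
  'test' -> 4
  'baz' -> 3
  'bar' -> 3
  'hello' -> 5
Therefore ans = [5, 4, 3, 3, 5].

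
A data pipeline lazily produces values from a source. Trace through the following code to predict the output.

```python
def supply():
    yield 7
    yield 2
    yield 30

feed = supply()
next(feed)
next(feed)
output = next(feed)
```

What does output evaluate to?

Step 1: supply() creates a generator.
Step 2: next(feed) yields 7 (consumed and discarded).
Step 3: next(feed) yields 2 (consumed and discarded).
Step 4: next(feed) yields 30, assigned to output.
Therefore output = 30.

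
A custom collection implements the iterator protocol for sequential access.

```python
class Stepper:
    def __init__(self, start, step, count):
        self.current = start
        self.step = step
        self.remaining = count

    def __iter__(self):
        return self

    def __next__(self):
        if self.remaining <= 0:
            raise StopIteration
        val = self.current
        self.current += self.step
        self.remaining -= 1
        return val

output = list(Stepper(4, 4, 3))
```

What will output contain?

Step 1: Stepper starts at 4, increments by 4, for 3 steps:
  Yield 4, then current += 4
  Yield 8, then current += 4
  Yield 12, then current += 4
Therefore output = [4, 8, 12].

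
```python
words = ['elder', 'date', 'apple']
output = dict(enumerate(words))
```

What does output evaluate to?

Step 1: enumerate pairs indices with words:
  0 -> 'elder'
  1 -> 'date'
  2 -> 'apple'
Therefore output = {0: 'elder', 1: 'date', 2: 'apple'}.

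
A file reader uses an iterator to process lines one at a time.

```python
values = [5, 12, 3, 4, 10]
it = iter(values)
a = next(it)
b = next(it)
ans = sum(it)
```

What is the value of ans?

Step 1: Create iterator over [5, 12, 3, 4, 10].
Step 2: a = next() = 5, b = next() = 12.
Step 3: sum() of remaining [3, 4, 10] = 17.
Therefore ans = 17.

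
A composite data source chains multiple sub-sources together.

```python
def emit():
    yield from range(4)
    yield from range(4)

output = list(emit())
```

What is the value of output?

Step 1: Trace yields in order:
  yield 0
  yield 1
  yield 2
  yield 3
  yield 0
  yield 1
  yield 2
  yield 3
Therefore output = [0, 1, 2, 3, 0, 1, 2, 3].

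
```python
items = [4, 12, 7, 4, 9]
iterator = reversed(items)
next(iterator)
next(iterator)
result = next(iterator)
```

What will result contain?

Step 1: reversed([4, 12, 7, 4, 9]) gives iterator: [9, 4, 7, 12, 4].
Step 2: First next() = 9, second next() = 4.
Step 3: Third next() = 7.
Therefore result = 7.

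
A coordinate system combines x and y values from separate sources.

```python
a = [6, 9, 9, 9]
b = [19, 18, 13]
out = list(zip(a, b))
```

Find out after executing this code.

Step 1: zip stops at shortest (len(a)=4, len(b)=3):
  Index 0: (6, 19)
  Index 1: (9, 18)
  Index 2: (9, 13)
Step 2: Last element of a (9) has no pair, dropped.
Therefore out = [(6, 19), (9, 18), (9, 13)].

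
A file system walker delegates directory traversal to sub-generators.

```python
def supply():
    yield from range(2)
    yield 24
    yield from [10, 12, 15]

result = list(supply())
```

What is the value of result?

Step 1: Trace yields in order:
  yield 0
  yield 1
  yield 24
  yield 10
  yield 12
  yield 15
Therefore result = [0, 1, 24, 10, 12, 15].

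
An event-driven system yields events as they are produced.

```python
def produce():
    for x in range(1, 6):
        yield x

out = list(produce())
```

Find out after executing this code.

Step 1: The generator yields each value from range(1, 6).
Step 2: list() consumes all yields: [1, 2, 3, 4, 5].
Therefore out = [1, 2, 3, 4, 5].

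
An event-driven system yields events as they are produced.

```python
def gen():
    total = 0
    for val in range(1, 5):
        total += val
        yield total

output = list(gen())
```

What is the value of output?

Step 1: Generator accumulates running sum:
  val=1: total = 1, yield 1
  val=2: total = 3, yield 3
  val=3: total = 6, yield 6
  val=4: total = 10, yield 10
Therefore output = [1, 3, 6, 10].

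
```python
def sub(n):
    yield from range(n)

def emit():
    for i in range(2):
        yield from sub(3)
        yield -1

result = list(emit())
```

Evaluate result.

Step 1: For each i in range(2):
  i=0: yield from sub(3) -> [0, 1, 2], then yield -1
  i=1: yield from sub(3) -> [0, 1, 2], then yield -1
Therefore result = [0, 1, 2, -1, 0, 1, 2, -1].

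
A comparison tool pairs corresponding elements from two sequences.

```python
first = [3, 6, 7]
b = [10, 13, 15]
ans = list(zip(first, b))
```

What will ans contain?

Step 1: zip pairs elements at same index:
  Index 0: (3, 10)
  Index 1: (6, 13)
  Index 2: (7, 15)
Therefore ans = [(3, 10), (6, 13), (7, 15)].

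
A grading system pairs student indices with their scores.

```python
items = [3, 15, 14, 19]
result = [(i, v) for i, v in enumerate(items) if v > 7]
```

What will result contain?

Step 1: Filter enumerate([3, 15, 14, 19]) keeping v > 7:
  (0, 3): 3 <= 7, excluded
  (1, 15): 15 > 7, included
  (2, 14): 14 > 7, included
  (3, 19): 19 > 7, included
Therefore result = [(1, 15), (2, 14), (3, 19)].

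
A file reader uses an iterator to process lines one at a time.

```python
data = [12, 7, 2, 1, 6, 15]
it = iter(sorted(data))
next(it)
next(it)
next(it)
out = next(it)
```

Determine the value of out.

Step 1: sorted([12, 7, 2, 1, 6, 15]) = [1, 2, 6, 7, 12, 15].
Step 2: Create iterator and skip 3 elements.
Step 3: next() returns 7.
Therefore out = 7.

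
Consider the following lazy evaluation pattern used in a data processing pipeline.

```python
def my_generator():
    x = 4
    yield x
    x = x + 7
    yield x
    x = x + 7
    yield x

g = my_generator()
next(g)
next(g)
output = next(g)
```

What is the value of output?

Step 1: Trace through generator execution:
  Yield 1: x starts at 4, yield 4
  Yield 2: x = 4 + 7 = 11, yield 11
  Yield 3: x = 11 + 7 = 18, yield 18
Step 2: First next() gets 4, second next() gets the second value, third next() yields 18.
Therefore output = 18.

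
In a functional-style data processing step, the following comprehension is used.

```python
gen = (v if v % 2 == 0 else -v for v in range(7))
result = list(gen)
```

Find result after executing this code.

Step 1: For each v in range(7), yield v if even, else -v:
  v=0: even, yield 0
  v=1: odd, yield -1
  v=2: even, yield 2
  v=3: odd, yield -3
  v=4: even, yield 4
  v=5: odd, yield -5
  v=6: even, yield 6
Therefore result = [0, -1, 2, -3, 4, -5, 6].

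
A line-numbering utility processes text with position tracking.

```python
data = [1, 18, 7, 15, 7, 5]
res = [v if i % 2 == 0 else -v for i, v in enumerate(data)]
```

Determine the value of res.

Step 1: For each (i, v), keep v if i is even, negate if odd:
  i=0 (even): keep 1
  i=1 (odd): negate to -18
  i=2 (even): keep 7
  i=3 (odd): negate to -15
  i=4 (even): keep 7
  i=5 (odd): negate to -5
Therefore res = [1, -18, 7, -15, 7, -5].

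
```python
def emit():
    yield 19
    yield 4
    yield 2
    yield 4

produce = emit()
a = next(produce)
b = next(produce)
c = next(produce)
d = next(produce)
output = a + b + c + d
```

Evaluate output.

Step 1: Create generator and consume all values:
  a = next(produce) = 19
  b = next(produce) = 4
  c = next(produce) = 2
  d = next(produce) = 4
Step 2: output = 19 + 4 + 2 + 4 = 29.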